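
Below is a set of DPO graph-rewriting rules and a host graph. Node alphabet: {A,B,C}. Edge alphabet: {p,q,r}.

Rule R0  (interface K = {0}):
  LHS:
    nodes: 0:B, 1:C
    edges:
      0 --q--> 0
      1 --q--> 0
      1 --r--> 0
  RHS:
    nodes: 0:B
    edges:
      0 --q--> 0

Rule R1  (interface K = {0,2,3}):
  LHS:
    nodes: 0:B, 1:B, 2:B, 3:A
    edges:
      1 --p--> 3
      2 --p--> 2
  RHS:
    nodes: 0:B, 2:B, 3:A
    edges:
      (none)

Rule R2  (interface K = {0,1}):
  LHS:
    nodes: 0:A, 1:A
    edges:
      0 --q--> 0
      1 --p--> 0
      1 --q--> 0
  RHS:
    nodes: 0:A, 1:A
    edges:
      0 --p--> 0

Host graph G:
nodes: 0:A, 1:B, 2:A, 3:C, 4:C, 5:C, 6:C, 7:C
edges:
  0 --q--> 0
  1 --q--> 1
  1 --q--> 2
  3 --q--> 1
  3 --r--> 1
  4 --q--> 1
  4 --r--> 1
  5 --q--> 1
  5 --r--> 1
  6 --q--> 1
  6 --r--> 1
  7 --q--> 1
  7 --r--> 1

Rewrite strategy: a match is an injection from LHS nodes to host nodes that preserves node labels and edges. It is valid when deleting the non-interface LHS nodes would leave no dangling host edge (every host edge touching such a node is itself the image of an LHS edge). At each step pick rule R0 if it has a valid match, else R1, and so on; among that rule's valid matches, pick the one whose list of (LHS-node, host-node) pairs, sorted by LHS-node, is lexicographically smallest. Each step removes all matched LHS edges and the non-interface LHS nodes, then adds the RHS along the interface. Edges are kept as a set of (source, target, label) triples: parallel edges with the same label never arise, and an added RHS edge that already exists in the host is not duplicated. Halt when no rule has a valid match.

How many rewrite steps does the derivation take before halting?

[0] host  ⇒  8 nodes, 13 edges  {0-q->0 1-q->1 1-q->2 3-q->1 3-r->1 4-q->1 4-r->1 5-q->1 5-r->1 6-q->1 6-r->1 7-q->1 7-r->1}
[1] R0 @ {0↦1, 1↦3}  ⇒  7 nodes, 11 edges  {0-q->0 1-q->1 1-q->2 4-q->1 4-r->1 5-q->1 5-r->1 6-q->1 6-r->1 7-q->1 7-r->1}
[2] R0 @ {0↦1, 1↦4}  ⇒  6 nodes, 9 edges  {0-q->0 1-q->1 1-q->2 5-q->1 5-r->1 6-q->1 6-r->1 7-q->1 7-r->1}
[3] R0 @ {0↦1, 1↦5}  ⇒  5 nodes, 7 edges  {0-q->0 1-q->1 1-q->2 6-q->1 6-r->1 7-q->1 7-r->1}
[4] R0 @ {0↦1, 1↦6}  ⇒  4 nodes, 5 edges  {0-q->0 1-q->1 1-q->2 7-q->1 7-r->1}
[5] R0 @ {0↦1, 1↦7}  ⇒  3 nodes, 3 edges  {0-q->0 1-q->1 1-q->2}
halt: no rule applies after step 5

Answer: 5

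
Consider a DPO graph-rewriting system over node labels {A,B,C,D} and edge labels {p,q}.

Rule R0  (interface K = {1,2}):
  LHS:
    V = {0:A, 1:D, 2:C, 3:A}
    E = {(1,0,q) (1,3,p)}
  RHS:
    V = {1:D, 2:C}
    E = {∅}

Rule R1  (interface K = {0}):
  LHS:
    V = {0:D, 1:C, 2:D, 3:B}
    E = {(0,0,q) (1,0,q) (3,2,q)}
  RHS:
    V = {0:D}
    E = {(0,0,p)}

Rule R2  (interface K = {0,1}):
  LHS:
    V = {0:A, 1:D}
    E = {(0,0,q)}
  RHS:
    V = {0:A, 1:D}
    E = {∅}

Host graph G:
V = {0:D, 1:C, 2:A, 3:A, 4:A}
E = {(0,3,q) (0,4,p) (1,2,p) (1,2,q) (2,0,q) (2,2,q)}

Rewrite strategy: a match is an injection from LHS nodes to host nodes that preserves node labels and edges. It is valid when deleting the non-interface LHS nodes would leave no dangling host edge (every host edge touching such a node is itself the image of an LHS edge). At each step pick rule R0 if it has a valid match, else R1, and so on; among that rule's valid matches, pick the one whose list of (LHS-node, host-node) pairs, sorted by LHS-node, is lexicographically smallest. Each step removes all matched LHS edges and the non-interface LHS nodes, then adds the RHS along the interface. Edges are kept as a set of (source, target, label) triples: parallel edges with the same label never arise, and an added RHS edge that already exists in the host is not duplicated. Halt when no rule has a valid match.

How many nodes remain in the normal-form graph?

start.  V:5 E:6  edges: 0-q->3 0-p->4 1-p->2 1-q->2 2-q->0 2-q->2
1. fire R0 via {0↦3, 1↦0, 2↦1, 3↦4}  →  V:3 E:4  edges: 1-p->2 1-q->2 2-q->0 2-q->2
2. fire R2 via {0↦2, 1↦0}  →  V:3 E:3  edges: 1-p->2 1-q->2 2-q->0
halt: no rule applies after step 2
NF nodes: {0:D, 1:C, 2:A}

Answer: 3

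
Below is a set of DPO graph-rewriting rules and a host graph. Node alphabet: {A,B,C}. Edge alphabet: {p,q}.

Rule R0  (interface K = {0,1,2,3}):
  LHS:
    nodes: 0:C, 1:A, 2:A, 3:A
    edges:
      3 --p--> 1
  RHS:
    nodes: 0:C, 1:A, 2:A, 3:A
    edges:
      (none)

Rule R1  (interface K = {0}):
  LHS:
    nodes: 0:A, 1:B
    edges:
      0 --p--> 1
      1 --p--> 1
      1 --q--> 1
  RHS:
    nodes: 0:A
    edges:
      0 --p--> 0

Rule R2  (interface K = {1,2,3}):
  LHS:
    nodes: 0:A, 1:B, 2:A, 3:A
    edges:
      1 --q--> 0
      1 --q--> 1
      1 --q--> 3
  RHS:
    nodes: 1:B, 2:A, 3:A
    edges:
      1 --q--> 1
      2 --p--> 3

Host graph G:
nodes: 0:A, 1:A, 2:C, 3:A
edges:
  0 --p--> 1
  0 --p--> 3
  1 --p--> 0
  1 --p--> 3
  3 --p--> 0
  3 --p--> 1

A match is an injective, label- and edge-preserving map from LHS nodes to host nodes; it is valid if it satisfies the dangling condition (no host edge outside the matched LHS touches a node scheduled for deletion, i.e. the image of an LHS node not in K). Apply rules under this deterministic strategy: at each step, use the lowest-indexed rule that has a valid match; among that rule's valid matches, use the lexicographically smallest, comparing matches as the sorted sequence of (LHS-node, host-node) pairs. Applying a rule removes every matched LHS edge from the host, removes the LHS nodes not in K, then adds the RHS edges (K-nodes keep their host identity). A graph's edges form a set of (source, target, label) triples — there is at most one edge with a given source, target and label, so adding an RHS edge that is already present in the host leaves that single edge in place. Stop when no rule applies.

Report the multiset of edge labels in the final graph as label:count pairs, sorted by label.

[0] host  ⇒  4 nodes, 6 edges  {0-p->1 0-p->3 1-p->0 1-p->3 3-p->0 3-p->1}
[1] R0 @ {0↦2, 1↦0, 2↦1, 3↦3}  ⇒  4 nodes, 5 edges  {0-p->1 0-p->3 1-p->0 1-p->3 3-p->1}
[2] R0 @ {0↦2, 1↦0, 2↦3, 3↦1}  ⇒  4 nodes, 4 edges  {0-p->1 0-p->3 1-p->3 3-p->1}
[3] R0 @ {0↦2, 1↦1, 2↦0, 3↦3}  ⇒  4 nodes, 3 edges  {0-p->1 0-p->3 1-p->3}
[4] R0 @ {0↦2, 1↦1, 2↦3, 3↦0}  ⇒  4 nodes, 2 edges  {0-p->3 1-p->3}
[5] R0 @ {0↦2, 1↦3, 2↦0, 3↦1}  ⇒  4 nodes, 1 edges  {0-p->3}
[6] R0 @ {0↦2, 1↦3, 2↦1, 3↦0}  ⇒  4 nodes, 0 edges  {∅}
normal form: no rule applies after step 6
NF edges: []

Answer: (no edges)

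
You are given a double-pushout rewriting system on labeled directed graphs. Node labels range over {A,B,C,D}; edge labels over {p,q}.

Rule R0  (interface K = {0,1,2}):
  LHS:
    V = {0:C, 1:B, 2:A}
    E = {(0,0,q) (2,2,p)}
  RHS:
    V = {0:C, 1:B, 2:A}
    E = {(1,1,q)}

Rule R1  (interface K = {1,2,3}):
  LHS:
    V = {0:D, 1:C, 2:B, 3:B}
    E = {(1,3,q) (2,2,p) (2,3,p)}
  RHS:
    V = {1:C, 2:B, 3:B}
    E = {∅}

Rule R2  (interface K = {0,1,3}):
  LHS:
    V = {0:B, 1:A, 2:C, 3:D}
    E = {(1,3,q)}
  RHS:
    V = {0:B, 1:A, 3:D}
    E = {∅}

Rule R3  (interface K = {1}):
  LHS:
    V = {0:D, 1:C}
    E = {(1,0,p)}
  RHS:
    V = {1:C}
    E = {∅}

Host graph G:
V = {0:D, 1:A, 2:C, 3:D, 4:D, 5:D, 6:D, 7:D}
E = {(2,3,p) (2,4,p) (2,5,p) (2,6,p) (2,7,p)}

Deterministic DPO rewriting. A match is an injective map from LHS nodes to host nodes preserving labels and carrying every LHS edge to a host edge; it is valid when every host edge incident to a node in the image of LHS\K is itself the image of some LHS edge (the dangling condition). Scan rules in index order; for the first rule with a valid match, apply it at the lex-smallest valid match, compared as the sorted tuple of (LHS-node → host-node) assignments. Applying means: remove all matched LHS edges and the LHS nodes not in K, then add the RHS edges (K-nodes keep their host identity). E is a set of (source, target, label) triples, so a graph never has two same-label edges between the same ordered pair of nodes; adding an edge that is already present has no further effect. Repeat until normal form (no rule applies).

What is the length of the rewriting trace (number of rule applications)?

start.  V:8 E:5  edges: 2-p->3 2-p->4 2-p->5 2-p->6 2-p->7
1. fire R3 via {0↦3, 1↦2}  →  V:7 E:4  edges: 2-p->4 2-p->5 2-p->6 2-p->7
2. fire R3 via {0↦4, 1↦2}  →  V:6 E:3  edges: 2-p->5 2-p->6 2-p->7
3. fire R3 via {0↦5, 1↦2}  →  V:5 E:2  edges: 2-p->6 2-p->7
4. fire R3 via {0↦6, 1↦2}  →  V:4 E:1  edges: 2-p->7
5. fire R3 via {0↦7, 1↦2}  →  V:3 E:0  edges: ∅
halt: no rule applies after step 5

Answer: 5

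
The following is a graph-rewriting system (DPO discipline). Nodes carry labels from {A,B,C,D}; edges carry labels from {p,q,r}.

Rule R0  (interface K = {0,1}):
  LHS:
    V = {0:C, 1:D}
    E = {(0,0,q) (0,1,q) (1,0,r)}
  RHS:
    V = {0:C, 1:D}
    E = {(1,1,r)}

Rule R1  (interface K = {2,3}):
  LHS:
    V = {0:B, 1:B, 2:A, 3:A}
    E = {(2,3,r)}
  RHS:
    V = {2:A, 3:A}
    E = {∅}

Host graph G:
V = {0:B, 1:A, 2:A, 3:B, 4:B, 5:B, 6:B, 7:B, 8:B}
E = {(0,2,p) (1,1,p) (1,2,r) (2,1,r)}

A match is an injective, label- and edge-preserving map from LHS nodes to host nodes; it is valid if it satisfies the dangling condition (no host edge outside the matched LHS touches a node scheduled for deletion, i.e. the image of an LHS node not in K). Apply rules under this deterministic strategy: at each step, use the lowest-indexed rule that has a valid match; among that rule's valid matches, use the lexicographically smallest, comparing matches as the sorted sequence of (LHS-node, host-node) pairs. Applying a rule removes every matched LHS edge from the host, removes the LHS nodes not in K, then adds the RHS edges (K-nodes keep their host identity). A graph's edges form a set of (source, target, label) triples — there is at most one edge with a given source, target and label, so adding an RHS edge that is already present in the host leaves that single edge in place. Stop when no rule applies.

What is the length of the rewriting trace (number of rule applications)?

start.  V:9 E:4  edges: 0-p->2 1-p->1 1-r->2 2-r->1
1. fire R1 via {0↦3, 1↦4, 2↦1, 3↦2}  →  V:7 E:3  edges: 0-p->2 1-p->1 2-r->1
2. fire R1 via {0↦5, 1↦6, 2↦2, 3↦1}  →  V:5 E:2  edges: 0-p->2 1-p->1
final graph: no rule applies after step 2

Answer: 2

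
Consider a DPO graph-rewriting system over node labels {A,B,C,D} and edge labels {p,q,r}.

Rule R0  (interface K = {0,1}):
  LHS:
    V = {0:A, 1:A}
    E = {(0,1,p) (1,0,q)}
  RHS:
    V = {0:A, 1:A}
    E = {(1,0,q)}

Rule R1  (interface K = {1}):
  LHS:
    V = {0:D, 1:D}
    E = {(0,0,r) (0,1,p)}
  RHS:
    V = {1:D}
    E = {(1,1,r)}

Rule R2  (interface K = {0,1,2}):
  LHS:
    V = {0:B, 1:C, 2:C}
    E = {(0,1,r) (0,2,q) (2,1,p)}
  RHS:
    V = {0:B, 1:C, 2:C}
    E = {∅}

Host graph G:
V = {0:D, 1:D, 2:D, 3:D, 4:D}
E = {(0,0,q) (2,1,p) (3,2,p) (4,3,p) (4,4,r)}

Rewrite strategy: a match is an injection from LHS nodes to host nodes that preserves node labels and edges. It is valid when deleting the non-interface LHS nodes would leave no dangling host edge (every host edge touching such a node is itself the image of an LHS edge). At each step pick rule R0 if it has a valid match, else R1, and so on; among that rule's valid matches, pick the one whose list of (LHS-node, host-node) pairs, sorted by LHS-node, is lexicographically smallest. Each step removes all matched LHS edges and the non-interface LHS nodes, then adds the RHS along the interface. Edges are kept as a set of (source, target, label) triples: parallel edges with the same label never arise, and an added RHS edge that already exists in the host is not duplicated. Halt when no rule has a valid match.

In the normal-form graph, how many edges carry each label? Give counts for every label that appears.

initial: |V|=5 |E|=5  E = 0-q->0 2-p->1 3-p->2 4-p->3 4-r->4
step 1: apply R1 at {0↦4, 1↦3}  → |V|=4 |E|=4  E = 0-q->0 2-p->1 3-p->2 3-r->3
step 2: apply R1 at {0↦3, 1↦2}  → |V|=3 |E|=3  E = 0-q->0 2-p->1 2-r->2
step 3: apply R1 at {0↦2, 1↦1}  → |V|=2 |E|=2  E = 0-q->0 1-r->1
final graph: no rule applies after step 3
NF edges: [(0, 0, 'q'), (1, 1, 'r')]

Answer: q:1 r:1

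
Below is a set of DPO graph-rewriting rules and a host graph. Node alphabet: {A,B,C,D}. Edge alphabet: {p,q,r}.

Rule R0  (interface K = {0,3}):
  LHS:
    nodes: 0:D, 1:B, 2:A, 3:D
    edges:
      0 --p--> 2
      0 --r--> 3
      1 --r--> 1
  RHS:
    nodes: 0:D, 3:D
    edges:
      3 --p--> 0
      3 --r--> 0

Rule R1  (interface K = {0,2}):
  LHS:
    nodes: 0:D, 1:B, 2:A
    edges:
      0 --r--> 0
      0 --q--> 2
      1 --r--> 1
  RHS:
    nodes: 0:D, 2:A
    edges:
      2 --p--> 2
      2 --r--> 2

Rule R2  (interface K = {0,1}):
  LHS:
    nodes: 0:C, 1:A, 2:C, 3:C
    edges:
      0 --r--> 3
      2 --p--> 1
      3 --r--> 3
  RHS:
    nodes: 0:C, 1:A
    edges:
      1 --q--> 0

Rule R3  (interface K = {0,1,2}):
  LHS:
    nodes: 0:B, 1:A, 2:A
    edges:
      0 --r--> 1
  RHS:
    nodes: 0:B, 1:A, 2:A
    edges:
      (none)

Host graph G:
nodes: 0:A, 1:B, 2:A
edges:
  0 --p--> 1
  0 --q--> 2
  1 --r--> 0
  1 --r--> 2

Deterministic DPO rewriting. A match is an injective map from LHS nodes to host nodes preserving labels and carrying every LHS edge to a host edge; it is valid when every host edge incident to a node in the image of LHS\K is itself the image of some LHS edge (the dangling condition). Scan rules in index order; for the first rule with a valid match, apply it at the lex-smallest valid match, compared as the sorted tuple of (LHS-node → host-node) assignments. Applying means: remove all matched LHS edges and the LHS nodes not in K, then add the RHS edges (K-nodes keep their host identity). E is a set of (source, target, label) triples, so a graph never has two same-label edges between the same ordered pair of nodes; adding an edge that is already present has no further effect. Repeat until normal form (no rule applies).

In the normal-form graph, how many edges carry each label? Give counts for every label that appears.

[0] host  ⇒  3 nodes, 4 edges  {0-p->1 0-q->2 1-r->0 1-r->2}
[1] R3 @ {0↦1, 1↦0, 2↦2}  ⇒  3 nodes, 3 edges  {0-p->1 0-q->2 1-r->2}
[2] R3 @ {0↦1, 1↦2, 2↦0}  ⇒  3 nodes, 2 edges  {0-p->1 0-q->2}
final graph: no rule applies after step 2
NF edges: [(0, 1, 'p'), (0, 2, 'q')]

Answer: p:1 q:1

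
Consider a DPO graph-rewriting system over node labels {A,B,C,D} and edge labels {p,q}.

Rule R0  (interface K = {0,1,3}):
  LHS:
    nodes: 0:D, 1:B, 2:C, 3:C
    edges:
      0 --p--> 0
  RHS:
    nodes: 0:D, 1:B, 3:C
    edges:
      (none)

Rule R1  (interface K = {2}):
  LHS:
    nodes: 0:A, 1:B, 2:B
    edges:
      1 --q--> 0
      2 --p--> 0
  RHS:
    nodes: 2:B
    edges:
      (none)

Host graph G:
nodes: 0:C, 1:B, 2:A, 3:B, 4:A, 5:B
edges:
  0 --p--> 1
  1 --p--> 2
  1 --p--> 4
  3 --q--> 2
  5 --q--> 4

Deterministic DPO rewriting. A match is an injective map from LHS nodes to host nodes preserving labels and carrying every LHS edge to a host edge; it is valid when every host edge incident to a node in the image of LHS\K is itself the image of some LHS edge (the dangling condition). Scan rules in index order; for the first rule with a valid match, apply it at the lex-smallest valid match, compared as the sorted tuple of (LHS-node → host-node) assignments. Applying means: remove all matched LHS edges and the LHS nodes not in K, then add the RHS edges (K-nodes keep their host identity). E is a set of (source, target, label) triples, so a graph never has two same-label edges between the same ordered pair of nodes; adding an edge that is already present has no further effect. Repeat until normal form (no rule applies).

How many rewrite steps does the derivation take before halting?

start.  V:6 E:5  edges: 0-p->1 1-p->2 1-p->4 3-q->2 5-q->4
1. fire R1 via {0↦2, 1↦3, 2↦1}  →  V:4 E:3  edges: 0-p->1 1-p->4 5-q->4
2. fire R1 via {0↦4, 1↦5, 2↦1}  →  V:2 E:1  edges: 0-p->1
halt: no rule applies after step 2

Answer: 2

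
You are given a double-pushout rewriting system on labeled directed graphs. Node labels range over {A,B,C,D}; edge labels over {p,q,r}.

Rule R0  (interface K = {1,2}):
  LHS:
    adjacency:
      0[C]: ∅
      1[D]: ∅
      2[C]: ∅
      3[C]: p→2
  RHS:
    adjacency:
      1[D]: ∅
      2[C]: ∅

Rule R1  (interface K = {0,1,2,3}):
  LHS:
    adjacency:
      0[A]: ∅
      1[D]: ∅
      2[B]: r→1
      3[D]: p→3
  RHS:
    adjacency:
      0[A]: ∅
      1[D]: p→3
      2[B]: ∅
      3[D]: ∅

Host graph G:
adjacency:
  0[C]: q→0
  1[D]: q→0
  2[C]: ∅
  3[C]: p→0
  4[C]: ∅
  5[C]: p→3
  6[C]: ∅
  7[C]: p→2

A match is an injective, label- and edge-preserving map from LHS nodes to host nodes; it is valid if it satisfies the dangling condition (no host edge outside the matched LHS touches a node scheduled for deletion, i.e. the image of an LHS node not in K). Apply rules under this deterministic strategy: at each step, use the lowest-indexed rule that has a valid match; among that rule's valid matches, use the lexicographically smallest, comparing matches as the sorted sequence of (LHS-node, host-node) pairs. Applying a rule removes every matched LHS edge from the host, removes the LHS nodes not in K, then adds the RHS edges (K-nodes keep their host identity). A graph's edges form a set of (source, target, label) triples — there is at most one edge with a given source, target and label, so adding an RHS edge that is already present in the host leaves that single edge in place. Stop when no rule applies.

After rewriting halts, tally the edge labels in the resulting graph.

[0] host  ⇒  8 nodes, 5 edges  {0-q->0 1-q->0 3-p->0 5-p->3 7-p->2}
[1] R0 @ {0↦4, 1↦1, 2↦2, 3↦7}  ⇒  6 nodes, 4 edges  {0-q->0 1-q->0 3-p->0 5-p->3}
[2] R0 @ {0↦2, 1↦1, 2↦3, 3↦5}  ⇒  4 nodes, 3 edges  {0-q->0 1-q->0 3-p->0}
[3] R0 @ {0↦6, 1↦1, 2↦0, 3↦3}  ⇒  2 nodes, 2 edges  {0-q->0 1-q->0}
halt: no rule applies after step 3
NF edges: [(0, 0, 'q'), (1, 0, 'q')]

Answer: q:2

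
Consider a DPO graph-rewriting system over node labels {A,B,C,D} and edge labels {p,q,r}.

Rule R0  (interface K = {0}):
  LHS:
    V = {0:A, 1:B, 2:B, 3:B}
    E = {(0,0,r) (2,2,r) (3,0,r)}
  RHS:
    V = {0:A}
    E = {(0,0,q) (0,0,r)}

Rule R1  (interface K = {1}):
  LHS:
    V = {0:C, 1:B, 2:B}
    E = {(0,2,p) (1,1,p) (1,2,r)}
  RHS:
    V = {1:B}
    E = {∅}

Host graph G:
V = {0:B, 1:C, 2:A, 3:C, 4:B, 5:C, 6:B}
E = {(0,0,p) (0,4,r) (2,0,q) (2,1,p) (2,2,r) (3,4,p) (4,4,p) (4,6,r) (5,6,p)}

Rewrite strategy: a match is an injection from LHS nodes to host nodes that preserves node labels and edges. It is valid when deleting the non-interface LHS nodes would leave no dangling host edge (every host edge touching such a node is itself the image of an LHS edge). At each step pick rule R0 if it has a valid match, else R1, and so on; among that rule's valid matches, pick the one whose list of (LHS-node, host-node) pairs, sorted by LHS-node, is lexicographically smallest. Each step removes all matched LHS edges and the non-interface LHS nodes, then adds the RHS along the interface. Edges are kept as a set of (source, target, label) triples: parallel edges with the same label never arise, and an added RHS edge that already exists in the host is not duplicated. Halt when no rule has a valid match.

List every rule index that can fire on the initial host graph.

R0: no valid match — LHS pattern not found
R1: 1 valid match — {0↦5, 1↦4, 2↦6}

Answer: [R1]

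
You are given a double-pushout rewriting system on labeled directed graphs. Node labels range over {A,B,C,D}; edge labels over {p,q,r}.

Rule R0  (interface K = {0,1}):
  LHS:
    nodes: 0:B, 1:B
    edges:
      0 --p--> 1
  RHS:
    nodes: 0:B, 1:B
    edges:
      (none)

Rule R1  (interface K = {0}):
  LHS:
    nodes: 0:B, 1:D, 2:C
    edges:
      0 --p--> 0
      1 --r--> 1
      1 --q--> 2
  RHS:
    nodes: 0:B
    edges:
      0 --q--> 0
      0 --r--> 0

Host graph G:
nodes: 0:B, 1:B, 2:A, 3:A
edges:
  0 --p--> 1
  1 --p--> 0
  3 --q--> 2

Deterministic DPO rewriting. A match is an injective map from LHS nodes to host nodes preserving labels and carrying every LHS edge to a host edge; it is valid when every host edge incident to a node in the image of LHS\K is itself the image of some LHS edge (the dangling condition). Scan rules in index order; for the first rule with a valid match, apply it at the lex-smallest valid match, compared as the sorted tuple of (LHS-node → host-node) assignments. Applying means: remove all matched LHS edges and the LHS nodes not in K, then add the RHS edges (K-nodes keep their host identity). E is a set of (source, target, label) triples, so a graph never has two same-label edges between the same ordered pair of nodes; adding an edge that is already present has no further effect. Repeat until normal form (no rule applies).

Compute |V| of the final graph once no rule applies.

Answer: 4

Rewrite trace:
initial: |V|=4 |E|=3  E = 0-p->1 1-p->0 3-q->2
step 1: apply R0 at {0↦0, 1↦1}  → |V|=4 |E|=2  E = 1-p->0 3-q->2
step 2: apply R0 at {0↦1, 1↦0}  → |V|=4 |E|=1  E = 3-q->2
normal form: no rule applies after step 2
NF nodes: {0:B, 1:B, 2:A, 3:A}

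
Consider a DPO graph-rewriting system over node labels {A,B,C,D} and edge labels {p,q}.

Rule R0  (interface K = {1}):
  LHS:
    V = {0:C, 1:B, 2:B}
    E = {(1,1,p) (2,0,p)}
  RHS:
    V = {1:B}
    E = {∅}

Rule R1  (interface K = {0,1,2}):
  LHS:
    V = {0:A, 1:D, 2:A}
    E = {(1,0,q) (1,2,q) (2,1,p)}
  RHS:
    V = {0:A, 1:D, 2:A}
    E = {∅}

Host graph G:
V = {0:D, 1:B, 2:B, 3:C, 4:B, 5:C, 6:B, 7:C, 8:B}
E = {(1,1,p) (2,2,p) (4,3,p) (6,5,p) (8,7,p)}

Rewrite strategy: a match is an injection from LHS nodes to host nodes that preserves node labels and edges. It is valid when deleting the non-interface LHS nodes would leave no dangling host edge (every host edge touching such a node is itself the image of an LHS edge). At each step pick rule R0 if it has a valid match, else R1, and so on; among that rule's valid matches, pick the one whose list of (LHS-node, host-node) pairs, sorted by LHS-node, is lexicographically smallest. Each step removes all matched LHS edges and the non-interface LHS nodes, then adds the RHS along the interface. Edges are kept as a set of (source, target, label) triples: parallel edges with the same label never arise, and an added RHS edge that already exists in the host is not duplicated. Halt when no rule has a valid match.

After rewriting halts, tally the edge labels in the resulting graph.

Answer: p:1

Steps:
initial: |V|=9 |E|=5  E = 1-p->1 2-p->2 4-p->3 6-p->5 8-p->7
step 1: apply R0 at {0↦3, 1↦1, 2↦4}  → |V|=7 |E|=3  E = 2-p->2 6-p->5 8-p->7
step 2: apply R0 at {0↦5, 1↦2, 2↦6}  → |V|=5 |E|=1  E = 8-p->7
normal form: no rule applies after step 2
NF edges: [(8, 7, 'p')]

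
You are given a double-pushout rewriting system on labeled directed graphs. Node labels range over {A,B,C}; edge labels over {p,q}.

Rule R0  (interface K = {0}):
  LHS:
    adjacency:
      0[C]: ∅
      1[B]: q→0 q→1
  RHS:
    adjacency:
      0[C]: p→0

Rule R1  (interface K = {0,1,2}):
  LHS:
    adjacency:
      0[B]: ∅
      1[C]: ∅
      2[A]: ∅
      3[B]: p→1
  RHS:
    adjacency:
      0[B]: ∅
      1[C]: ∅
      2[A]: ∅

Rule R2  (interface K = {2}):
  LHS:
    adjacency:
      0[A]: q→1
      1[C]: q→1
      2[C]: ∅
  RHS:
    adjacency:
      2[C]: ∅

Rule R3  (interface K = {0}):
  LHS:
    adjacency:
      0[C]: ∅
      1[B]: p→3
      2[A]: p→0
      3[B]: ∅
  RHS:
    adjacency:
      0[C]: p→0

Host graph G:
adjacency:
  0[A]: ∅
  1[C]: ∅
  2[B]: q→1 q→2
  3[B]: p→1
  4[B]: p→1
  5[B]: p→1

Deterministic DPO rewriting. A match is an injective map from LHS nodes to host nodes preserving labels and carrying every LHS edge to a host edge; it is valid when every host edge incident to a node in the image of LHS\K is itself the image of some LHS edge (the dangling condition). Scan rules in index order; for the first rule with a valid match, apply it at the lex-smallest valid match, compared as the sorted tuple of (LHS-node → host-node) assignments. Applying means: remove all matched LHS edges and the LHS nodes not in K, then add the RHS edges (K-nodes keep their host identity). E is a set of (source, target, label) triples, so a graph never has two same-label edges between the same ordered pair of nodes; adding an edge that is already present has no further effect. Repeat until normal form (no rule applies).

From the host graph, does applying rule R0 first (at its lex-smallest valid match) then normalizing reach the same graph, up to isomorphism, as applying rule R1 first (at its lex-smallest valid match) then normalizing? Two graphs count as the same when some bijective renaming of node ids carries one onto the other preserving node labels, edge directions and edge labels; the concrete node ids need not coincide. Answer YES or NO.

branch R0-first: apply at {0↦1, 1↦2} → |E|=4, then 2 more step(s) → NF |V|=3 |E|=2 V={0:A, 1:C, 3:B} E=1-p->1 3-p->1
branch R1-first: apply at {0↦2, 1↦1, 2↦0, 3↦3} → |E|=4, then 2 more step(s) → NF |V|=3 |E|=2 V={0:A, 1:C, 4:B} E=1-p->1 4-p->1
graphs isomorphic (equal up to label-preserving node renaming)

Answer: YES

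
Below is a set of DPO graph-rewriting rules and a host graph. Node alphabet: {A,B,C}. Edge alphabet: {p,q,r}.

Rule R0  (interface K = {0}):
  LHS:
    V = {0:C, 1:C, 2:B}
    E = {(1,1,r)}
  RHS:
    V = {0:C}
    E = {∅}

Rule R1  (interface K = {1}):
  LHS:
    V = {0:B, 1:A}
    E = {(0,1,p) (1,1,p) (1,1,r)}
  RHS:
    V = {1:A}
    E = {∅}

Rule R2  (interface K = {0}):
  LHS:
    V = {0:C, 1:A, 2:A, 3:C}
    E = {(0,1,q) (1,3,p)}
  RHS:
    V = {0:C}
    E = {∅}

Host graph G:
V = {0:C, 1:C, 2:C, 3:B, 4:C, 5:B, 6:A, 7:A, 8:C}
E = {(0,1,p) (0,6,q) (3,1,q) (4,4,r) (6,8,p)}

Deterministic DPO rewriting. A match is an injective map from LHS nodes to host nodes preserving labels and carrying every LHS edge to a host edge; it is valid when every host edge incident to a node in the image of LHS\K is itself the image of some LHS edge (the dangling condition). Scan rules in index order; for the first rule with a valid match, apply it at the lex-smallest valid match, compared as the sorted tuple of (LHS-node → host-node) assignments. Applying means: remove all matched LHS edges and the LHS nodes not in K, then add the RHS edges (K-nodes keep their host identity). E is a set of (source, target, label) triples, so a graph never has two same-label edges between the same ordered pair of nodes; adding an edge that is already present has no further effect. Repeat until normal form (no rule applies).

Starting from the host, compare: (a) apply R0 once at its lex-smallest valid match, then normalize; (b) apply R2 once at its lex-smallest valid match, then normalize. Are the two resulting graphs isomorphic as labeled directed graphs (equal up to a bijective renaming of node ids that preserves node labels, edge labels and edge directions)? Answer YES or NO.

branch R0-first: apply at {0↦0, 1↦4, 2↦5} → |E|=4, then 1 more step(s) → NF |V|=4 |E|=2 V={0:C, 1:C, 2:C, 3:B} E=0-p->1 3-q->1
branch R2-first: apply at {0↦0, 1↦6, 2↦7, 3↦8} → |E|=3, then 1 more step(s) → NF |V|=4 |E|=2 V={0:C, 1:C, 2:C, 3:B} E=0-p->1 3-q->1
graphs isomorphic (equal up to label-preserving node renaming)

Answer: YES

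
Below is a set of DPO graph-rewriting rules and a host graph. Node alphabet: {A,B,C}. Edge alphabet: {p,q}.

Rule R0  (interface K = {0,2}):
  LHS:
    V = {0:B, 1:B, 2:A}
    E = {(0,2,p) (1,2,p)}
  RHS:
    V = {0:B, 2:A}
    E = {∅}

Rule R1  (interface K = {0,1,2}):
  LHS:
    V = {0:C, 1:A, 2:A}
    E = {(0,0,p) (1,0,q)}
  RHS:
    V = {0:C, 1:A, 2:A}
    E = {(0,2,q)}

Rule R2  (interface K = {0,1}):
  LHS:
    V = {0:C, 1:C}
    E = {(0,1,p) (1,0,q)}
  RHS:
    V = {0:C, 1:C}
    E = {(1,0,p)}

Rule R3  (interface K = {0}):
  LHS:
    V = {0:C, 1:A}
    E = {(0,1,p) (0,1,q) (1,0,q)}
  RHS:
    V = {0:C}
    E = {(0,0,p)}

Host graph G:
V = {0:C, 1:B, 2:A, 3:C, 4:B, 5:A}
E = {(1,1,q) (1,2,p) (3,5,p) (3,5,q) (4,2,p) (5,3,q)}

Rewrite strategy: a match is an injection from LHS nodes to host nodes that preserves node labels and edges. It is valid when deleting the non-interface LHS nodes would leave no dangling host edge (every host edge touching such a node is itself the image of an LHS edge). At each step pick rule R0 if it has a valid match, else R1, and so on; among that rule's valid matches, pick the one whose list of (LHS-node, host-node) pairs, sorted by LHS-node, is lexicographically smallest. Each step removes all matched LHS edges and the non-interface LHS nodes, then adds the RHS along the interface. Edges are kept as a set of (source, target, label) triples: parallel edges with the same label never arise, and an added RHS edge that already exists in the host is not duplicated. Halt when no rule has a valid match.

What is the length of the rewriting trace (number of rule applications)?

start.  V:6 E:6  edges: 1-q->1 1-p->2 3-p->5 3-q->5 4-p->2 5-q->3
1. fire R0 via {0↦1, 1↦4, 2↦2}  →  V:5 E:4  edges: 1-q->1 3-p->5 3-q->5 5-q->3
2. fire R3 via {0↦3, 1↦5}  →  V:4 E:2  edges: 1-q->1 3-p->3
normal form: no rule applies after step 2

Answer: 2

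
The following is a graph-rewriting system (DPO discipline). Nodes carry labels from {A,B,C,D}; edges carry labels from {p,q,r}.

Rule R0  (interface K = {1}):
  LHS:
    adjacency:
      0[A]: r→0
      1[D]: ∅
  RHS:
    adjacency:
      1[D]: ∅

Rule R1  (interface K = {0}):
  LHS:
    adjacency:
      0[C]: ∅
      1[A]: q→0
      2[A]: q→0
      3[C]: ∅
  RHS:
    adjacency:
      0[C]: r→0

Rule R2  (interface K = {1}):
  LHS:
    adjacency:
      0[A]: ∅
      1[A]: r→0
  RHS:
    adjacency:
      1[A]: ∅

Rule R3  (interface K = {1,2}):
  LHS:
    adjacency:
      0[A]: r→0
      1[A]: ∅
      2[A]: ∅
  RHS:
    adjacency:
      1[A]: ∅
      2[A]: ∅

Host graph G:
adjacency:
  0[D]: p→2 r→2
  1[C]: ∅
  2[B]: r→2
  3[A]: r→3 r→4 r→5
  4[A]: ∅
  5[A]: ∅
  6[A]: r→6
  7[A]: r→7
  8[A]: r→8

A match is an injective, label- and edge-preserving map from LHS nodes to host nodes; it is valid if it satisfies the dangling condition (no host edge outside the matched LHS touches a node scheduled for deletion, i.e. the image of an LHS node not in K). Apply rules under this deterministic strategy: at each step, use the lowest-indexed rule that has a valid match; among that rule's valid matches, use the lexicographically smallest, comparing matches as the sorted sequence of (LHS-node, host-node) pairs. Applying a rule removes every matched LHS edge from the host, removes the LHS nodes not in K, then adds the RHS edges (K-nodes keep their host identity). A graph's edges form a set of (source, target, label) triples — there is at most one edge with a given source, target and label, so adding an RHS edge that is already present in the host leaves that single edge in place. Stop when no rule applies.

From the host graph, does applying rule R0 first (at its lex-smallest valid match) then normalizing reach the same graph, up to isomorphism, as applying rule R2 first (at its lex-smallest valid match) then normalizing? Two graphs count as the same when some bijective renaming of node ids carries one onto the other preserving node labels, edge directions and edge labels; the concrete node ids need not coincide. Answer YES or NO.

branch R0-first: apply at {0↦6, 1↦0} → |E|=8, then 5 more step(s) → NF |V|=3 |E|=3 V={0:D, 1:C, 2:B} E=0-p->2 0-r->2 2-r->2
branch R2-first: apply at {0↦4, 1↦3} → |E|=8, then 5 more step(s) → NF |V|=3 |E|=3 V={0:D, 1:C, 2:B} E=0-p->2 0-r->2 2-r->2
graphs isomorphic (equal up to label-preserving node renaming)

Answer: YES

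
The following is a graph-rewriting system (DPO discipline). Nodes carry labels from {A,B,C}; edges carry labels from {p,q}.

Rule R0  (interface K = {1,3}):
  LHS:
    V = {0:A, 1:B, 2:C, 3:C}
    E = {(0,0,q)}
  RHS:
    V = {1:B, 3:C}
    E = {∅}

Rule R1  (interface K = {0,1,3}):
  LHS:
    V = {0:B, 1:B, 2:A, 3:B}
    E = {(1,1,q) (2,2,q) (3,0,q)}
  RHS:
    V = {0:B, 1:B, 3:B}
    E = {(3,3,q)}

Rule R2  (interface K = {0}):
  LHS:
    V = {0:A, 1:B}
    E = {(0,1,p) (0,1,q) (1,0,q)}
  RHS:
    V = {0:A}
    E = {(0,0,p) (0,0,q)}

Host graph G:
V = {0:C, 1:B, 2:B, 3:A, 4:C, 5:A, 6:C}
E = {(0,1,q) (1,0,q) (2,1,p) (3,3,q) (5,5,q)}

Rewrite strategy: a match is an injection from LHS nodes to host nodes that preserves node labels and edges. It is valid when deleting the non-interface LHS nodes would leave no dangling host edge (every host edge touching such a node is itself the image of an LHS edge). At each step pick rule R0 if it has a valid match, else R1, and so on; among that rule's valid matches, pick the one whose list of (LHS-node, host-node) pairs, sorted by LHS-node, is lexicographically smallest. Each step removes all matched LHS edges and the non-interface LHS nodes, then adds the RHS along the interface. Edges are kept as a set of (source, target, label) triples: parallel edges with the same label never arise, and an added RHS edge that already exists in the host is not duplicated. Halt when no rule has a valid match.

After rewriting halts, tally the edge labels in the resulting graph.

initial: |V|=7 |E|=5  E = 0-q->1 1-q->0 2-p->1 3-q->3 5-q->5
step 1: apply R0 at {0↦3, 1↦1, 2↦4, 3↦0}  → |V|=5 |E|=4  E = 0-q->1 1-q->0 2-p->1 5-q->5
step 2: apply R0 at {0↦5, 1↦1, 2↦6, 3↦0}  → |V|=3 |E|=3  E = 0-q->1 1-q->0 2-p->1
halt: no rule applies after step 2
NF edges: [(0, 1, 'q'), (1, 0, 'q'), (2, 1, 'p')]

Answer: p:1 q:2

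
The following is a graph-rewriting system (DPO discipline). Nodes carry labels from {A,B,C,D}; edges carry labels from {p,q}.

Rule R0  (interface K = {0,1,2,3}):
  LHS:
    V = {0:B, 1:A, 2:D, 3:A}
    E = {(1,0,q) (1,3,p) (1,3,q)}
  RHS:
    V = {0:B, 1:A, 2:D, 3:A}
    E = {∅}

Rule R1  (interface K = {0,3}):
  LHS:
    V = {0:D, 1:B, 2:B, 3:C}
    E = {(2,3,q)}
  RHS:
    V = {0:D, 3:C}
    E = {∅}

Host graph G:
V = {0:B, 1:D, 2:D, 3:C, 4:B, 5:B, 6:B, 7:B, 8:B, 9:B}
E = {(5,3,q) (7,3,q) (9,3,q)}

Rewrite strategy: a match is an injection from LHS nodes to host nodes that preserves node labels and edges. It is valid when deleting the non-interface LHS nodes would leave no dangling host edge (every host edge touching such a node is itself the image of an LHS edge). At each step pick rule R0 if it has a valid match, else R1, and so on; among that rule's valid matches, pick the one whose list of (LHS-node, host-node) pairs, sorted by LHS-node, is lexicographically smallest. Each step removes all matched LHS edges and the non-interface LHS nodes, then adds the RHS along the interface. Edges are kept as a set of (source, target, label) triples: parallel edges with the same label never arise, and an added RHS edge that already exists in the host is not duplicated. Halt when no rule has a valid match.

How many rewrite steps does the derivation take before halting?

Answer: 3

Derivation:
start.  V:10 E:3  edges: 5-q->3 7-q->3 9-q->3
1. fire R1 via {0↦1, 1↦0, 2↦5, 3↦3}  →  V:8 E:2  edges: 7-q->3 9-q->3
2. fire R1 via {0↦1, 1↦4, 2↦7, 3↦3}  →  V:6 E:1  edges: 9-q->3
3. fire R1 via {0↦1, 1↦6, 2↦9, 3↦3}  →  V:4 E:0  edges: ∅
halt: no rule applies after step 3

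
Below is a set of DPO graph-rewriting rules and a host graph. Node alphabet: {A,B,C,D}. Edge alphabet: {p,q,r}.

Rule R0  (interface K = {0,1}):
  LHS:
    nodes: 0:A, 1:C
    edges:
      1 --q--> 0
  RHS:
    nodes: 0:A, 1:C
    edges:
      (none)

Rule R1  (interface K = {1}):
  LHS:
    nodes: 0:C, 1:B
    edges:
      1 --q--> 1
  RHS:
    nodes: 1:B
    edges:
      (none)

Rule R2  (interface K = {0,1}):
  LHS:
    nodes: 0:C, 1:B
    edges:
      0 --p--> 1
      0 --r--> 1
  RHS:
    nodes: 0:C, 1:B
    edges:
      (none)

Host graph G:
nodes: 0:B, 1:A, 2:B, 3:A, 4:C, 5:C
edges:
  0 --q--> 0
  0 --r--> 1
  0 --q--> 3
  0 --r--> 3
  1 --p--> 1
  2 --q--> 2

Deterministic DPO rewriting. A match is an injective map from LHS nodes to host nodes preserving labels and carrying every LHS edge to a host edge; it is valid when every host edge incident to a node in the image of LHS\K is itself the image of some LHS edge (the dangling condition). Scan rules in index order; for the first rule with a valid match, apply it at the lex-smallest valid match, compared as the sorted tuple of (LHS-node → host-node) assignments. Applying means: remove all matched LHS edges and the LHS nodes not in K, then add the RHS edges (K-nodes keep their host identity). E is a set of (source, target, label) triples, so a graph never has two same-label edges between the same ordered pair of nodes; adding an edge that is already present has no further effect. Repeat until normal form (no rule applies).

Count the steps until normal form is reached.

Answer: 2

Derivation:
start.  V:6 E:6  edges: 0-q->0 0-r->1 0-q->3 0-r->3 1-p->1 2-q->2
1. fire R1 via {0↦4, 1↦0}  →  V:5 E:5  edges: 0-r->1 0-q->3 0-r->3 1-p->1 2-q->2
2. fire R1 via {0↦5, 1↦2}  →  V:4 E:4  edges: 0-r->1 0-q->3 0-r->3 1-p->1
final graph: no rule applies after step 2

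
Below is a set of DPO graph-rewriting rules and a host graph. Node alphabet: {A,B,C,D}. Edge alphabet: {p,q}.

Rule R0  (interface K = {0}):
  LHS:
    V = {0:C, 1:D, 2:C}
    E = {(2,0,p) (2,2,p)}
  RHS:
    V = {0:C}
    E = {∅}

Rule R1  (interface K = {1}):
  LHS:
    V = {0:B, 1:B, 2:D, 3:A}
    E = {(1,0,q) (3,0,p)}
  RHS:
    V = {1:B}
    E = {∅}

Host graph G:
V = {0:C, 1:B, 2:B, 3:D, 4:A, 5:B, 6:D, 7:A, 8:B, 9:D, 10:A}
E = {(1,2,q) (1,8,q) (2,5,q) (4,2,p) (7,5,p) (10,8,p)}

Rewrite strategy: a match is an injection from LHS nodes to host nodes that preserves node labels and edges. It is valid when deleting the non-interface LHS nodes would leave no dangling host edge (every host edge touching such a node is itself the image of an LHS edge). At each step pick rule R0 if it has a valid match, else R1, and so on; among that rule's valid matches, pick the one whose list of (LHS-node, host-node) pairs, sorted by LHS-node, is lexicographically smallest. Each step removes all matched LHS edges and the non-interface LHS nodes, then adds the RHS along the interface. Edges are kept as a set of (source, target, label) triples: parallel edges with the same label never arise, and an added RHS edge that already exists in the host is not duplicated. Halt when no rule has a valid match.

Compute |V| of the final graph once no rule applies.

Answer: 2

Rewrite trace:
initial: |V|=11 |E|=6  E = 1-q->2 1-q->8 2-q->5 4-p->2 7-p->5 10-p->8
step 1: apply R1 at {0↦5, 1↦2, 2↦3, 3↦7}  → |V|=8 |E|=4  E = 1-q->2 1-q->8 4-p->2 10-p->8
step 2: apply R1 at {0↦2, 1↦1, 2↦6, 3↦4}  → |V|=5 |E|=2  E = 1-q->8 10-p->8
step 3: apply R1 at {0↦8, 1↦1, 2↦9, 3↦10}  → |V|=2 |E|=0  E = ∅
halt: no rule applies after step 3
NF nodes: {0:C, 1:B}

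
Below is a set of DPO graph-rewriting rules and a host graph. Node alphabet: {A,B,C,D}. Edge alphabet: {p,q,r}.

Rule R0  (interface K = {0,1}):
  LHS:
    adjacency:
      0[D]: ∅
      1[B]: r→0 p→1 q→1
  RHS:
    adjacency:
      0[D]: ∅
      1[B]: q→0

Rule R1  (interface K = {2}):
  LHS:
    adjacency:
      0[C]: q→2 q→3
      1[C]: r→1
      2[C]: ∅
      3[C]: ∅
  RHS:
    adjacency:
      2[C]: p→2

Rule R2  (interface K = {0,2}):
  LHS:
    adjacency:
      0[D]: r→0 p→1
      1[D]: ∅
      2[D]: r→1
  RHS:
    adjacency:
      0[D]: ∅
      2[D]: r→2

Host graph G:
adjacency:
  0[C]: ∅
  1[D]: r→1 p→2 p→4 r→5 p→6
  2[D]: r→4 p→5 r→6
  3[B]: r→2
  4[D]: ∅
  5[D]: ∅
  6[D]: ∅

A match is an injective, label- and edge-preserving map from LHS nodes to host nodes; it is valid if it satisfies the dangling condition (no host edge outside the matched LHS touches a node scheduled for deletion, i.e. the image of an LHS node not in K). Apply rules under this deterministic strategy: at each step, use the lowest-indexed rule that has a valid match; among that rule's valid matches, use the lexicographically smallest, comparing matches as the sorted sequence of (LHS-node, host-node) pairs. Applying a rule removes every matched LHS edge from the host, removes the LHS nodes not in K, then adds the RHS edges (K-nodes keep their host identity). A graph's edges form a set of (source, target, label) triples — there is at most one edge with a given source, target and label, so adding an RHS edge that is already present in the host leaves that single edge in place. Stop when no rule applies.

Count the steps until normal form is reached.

Answer: 3

Derivation:
start.  V:7 E:9  edges: 1-r->1 1-p->2 1-p->4 1-r->5 1-p->6 2-r->4 2-p->5 2-r->6 3-r->2
1. fire R2 via {0↦1, 1↦4, 2↦2}  →  V:6 E:7  edges: 1-p->2 1-r->5 1-p->6 2-r->2 2-p->5 2-r->6 3-r->2
2. fire R2 via {0↦2, 1↦5, 2↦1}  →  V:5 E:5  edges: 1-r->1 1-p->2 1-p->6 2-r->6 3-r->2
3. fire R2 via {0↦1, 1↦6, 2↦2}  →  V:4 E:3  edges: 1-p->2 2-r->2 3-r->2
normal form: no rule applies after step 3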